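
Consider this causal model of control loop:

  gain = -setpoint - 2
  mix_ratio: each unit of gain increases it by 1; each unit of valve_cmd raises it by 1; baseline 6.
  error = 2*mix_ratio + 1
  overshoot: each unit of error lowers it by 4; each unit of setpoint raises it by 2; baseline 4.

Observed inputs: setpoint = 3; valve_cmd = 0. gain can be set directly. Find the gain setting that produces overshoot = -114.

gain = 9

Intervening on gain fixes its value directly, overriding its dependence on setpoint.
Substituting into the mix_ratio equation gives mix_ratio = gain + 6.
Substituting into the error equation gives error = 2*gain + 13.
This gives overshoot = -8*gain - 42.
Solve -8*gain - 42 = -114: gain = (-114 + 42) / -8 = 9.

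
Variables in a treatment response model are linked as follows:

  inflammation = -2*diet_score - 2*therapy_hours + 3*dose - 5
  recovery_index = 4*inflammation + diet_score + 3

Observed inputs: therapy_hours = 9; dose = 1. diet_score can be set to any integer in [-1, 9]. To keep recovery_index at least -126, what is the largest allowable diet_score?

diet_score = 7

Substituting into the inflammation equation gives inflammation = -2*diet_score - 20.
Substituting into the recovery_index equation gives recovery_index = -7*diet_score - 77.
Require -7*diet_score - 77 ≥ -126, so diet_score ≤ 7.
The largest integer in [-1, 9] satisfying this is 7.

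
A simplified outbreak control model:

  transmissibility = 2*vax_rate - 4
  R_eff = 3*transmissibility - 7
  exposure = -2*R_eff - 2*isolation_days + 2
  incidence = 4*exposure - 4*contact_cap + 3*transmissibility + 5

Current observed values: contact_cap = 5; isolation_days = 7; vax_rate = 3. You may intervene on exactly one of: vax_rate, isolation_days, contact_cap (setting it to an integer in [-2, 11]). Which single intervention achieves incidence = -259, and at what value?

set vax_rate = 8

Intervening on vax_rate: with other inputs at their observed values, incidence = -42*vax_rate + 77. Solving for -259 gives vax_rate = 8, within [-2, 11].
Intervening on isolation_days: incidence = -8*isolation_days + 7. Reaching -259 requires isolation_days = 133/4, not an integer.
Intervening on contact_cap: incidence = -4*contact_cap - 29. Reaching -259 requires contact_cap = 115/2, not an integer.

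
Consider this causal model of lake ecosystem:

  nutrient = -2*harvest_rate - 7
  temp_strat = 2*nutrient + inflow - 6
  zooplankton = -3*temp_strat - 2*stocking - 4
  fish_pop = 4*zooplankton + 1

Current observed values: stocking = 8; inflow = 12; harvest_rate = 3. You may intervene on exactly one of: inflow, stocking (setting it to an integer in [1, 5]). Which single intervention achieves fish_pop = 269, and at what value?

Intervening on inflow: with other inputs at their observed values, fish_pop = -12*inflow + 305. Solving for 269 gives inflow = 3, within [1, 5].
Intervening on stocking: fish_pop = -8*stocking + 225. Reaching 269 requires stocking = -11/2, not an integer.

set inflow = 3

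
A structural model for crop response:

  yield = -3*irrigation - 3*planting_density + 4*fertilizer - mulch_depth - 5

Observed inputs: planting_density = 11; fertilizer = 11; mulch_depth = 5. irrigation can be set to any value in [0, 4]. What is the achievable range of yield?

Substituting into the yield equation gives yield = -3*irrigation + 1.
Linear in irrigation, so extremes are at the endpoints: irrigation = 0 gives yield = 1; irrigation = 4 gives yield = -11.

-11 to 1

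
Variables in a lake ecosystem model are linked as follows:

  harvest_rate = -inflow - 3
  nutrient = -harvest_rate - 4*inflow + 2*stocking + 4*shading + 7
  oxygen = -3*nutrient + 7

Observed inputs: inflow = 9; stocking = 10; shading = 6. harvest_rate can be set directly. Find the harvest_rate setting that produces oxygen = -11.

Intervening on harvest_rate fixes its value directly, overriding its dependence on inflow.
Substituting into the nutrient equation gives nutrient = -harvest_rate + 15.
Substituting into the oxygen equation gives oxygen = 3*harvest_rate - 38.
Solve 3*harvest_rate - 38 = -11: harvest_rate = (-11 + 38) / 3 = 9.

harvest_rate = 9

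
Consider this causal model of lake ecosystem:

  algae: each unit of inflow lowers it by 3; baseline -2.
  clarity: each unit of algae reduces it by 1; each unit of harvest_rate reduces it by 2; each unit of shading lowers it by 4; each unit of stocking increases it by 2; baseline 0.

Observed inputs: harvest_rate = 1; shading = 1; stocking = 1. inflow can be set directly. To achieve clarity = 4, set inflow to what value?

Substituting into the clarity equation gives clarity = 3*inflow - 2.
Solve 3*inflow - 2 = 4: inflow = (4 + 2) / 3 = 2.

inflow = 2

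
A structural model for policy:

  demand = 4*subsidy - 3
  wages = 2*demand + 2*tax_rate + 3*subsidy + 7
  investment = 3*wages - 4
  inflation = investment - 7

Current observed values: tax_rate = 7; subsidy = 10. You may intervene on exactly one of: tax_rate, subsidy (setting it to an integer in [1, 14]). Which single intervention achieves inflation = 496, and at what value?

Intervening on tax_rate: inflation = 6*tax_rate + 322. Reaching 496 requires tax_rate = 29, outside [1, 14].
Intervening on subsidy: with other inputs at their observed values, inflation = 33*subsidy + 34. Solving for 496 gives subsidy = 14, within [1, 14].

set subsidy = 14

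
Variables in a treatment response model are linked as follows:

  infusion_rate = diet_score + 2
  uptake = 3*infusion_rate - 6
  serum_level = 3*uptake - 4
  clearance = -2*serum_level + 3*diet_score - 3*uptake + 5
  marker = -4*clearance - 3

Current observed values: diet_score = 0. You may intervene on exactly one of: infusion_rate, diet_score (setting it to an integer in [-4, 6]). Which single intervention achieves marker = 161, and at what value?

Intervening on infusion_rate: with other inputs at their observed values, marker = 108*infusion_rate - 271. Solving for 161 gives infusion_rate = 4, within [-4, 6].
Intervening on diet_score: marker = 96*diet_score - 55. Reaching 161 requires diet_score = 9/4, not an integer.

set infusion_rate = 4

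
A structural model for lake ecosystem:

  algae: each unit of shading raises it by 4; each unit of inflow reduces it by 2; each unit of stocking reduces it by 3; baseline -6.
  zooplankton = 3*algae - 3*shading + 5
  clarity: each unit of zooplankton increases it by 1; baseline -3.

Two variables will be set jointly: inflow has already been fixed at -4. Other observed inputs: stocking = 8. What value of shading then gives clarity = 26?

shading = 10

With inflow held at -4:
Substituting into the algae equation gives algae = 4*shading - 22.
zooplankton becomes 9*shading - 61.
Substituting into the clarity equation gives clarity = 9*shading - 64.
Solve 9*shading - 64 = 26: shading = (26 + 64) / 9 = 10.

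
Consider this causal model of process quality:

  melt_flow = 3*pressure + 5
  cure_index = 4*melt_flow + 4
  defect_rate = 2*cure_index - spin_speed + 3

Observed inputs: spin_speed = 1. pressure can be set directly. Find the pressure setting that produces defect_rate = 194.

Substituting into the cure_index equation gives cure_index = 12*pressure + 24.
So defect_rate = 24*pressure + 50.
Solve 24*pressure + 50 = 194: pressure = (194 - 50) / 24 = 6.

pressure = 6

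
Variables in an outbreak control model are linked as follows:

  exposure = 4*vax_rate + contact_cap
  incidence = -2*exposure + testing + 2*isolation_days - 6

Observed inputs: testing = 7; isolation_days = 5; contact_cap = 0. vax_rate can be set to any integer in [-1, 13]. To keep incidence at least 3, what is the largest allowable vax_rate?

vax_rate = 1

Substituting into the exposure equation gives exposure = 4*vax_rate.
Substituting into the incidence equation gives incidence = -8*vax_rate + 11.
Require -8*vax_rate + 11 ≥ 3, so vax_rate ≤ 1.
The largest integer in [-1, 13] satisfying this is 1.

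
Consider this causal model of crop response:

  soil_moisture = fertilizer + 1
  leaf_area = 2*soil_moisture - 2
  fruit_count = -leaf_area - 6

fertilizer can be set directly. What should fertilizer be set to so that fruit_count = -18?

fertilizer = 6

Substituting into the leaf_area equation gives leaf_area = 2*fertilizer.
fruit_count becomes -2*fertilizer - 6.
Solve -2*fertilizer - 6 = -18: fertilizer = (-18 + 6) / -2 = 6.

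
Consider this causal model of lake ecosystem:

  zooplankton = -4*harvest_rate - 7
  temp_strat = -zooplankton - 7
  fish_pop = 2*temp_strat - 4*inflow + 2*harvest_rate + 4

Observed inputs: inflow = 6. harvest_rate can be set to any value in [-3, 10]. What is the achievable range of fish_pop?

-50 to 80

Substituting into the temp_strat equation gives temp_strat = 4*harvest_rate.
Substituting into the fish_pop equation gives fish_pop = 10*harvest_rate - 20.
Linear in harvest_rate, so extremes are at the endpoints: harvest_rate = -3 gives fish_pop = -50; harvest_rate = 10 gives fish_pop = 80.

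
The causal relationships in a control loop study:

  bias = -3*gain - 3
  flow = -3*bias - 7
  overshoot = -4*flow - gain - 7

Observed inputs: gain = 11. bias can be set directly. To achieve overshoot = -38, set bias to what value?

Intervening on bias fixes its value directly, overriding its dependence on gain.
Substituting into the overshoot equation gives overshoot = 12*bias + 10.
Solve 12*bias + 10 = -38: bias = (-38 - 10) / 12 = -4.

bias = -4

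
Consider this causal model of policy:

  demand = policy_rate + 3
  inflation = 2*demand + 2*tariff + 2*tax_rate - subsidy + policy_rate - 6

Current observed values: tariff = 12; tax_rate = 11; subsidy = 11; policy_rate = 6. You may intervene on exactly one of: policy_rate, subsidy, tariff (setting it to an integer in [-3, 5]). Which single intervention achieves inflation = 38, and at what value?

Intervening on policy_rate: with other inputs at their observed values, inflation = 3*policy_rate + 35. Solving for 38 gives policy_rate = 1, within [-3, 5].
Intervening on subsidy: inflation = -subsidy + 64. Reaching 38 requires subsidy = 26, outside [-3, 5].
Intervening on tariff: inflation = 2*tariff + 29. Reaching 38 requires tariff = 9/2, not an integer.

set policy_rate = 1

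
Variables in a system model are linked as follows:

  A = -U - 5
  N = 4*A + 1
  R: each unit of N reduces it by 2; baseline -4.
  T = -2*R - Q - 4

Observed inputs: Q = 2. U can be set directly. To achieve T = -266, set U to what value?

U = 12

Substituting into the N equation gives N = -4*U - 19.
Substituting into the R equation gives R = 8*U + 34.
So T = -16*U - 74.
Solve -16*U - 74 = -266: U = (-266 + 74) / -16 = 12.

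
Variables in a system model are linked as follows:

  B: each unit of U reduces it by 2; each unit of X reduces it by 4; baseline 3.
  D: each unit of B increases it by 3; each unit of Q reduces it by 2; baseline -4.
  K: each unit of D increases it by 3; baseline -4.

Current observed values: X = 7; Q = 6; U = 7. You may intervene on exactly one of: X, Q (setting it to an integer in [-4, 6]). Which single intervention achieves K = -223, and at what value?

Intervening on X: with other inputs at their observed values, K = -36*X - 151. Solving for -223 gives X = 2, within [-4, 6].
Intervening on Q: K = -6*Q - 367. Reaching -223 requires Q = -24, outside [-4, 6].

set X = 2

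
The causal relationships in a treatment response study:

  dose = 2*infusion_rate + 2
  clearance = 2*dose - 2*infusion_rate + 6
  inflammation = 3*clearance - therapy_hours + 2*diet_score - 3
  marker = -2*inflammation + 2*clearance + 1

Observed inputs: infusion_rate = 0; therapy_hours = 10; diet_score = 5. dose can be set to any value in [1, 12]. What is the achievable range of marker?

Intervening on dose fixes its value directly, overriding its dependence on infusion_rate.
Substituting into the clearance equation gives clearance = 2*dose + 6.
Substituting into the inflammation equation gives inflammation = 6*dose + 15.
Substituting into the marker equation gives marker = -8*dose - 17.
Linear in dose, so extremes are at the endpoints: dose = 1 gives marker = -25; dose = 12 gives marker = -113.

-113 to -25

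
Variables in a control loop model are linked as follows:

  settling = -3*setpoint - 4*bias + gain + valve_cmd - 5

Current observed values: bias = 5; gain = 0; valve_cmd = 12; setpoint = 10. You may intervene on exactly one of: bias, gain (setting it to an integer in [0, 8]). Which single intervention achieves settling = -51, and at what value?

set bias = 7

Intervening on bias: with other inputs at their observed values, settling = -4*bias - 23. Solving for -51 gives bias = 7, within [0, 8].
Intervening on gain: settling = gain - 43. Reaching -51 requires gain = -8, outside [0, 8].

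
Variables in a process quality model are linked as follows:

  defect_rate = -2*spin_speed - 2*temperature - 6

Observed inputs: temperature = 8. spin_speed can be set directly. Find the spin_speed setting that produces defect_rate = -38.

spin_speed = 8

Substituting into the defect_rate equation gives defect_rate = -2*spin_speed - 22.
Solve -2*spin_speed - 22 = -38: spin_speed = (-38 + 22) / -2 = 8.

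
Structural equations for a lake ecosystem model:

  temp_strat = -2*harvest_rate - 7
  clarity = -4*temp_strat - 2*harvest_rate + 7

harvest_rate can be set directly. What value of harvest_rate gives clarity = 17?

harvest_rate = -3

Substituting into the clarity equation gives clarity = 6*harvest_rate + 35.
Solve 6*harvest_rate + 35 = 17: harvest_rate = (17 - 35) / 6 = -3.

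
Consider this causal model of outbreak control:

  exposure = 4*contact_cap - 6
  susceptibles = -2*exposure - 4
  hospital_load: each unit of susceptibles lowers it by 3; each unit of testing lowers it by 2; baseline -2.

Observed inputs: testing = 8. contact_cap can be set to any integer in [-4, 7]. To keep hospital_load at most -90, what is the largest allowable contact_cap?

contact_cap = -2

Substituting into the susceptibles equation gives susceptibles = -8*contact_cap + 8.
This gives hospital_load = 24*contact_cap - 42.
Require 24*contact_cap - 42 ≤ -90, so contact_cap ≤ -2.
The largest integer in [-4, 7] satisfying this is -2.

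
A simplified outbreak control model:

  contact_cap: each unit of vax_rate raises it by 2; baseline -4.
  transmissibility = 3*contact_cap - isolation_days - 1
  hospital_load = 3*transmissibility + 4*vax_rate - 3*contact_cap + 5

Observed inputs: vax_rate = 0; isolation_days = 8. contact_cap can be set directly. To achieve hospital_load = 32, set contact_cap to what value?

Intervening on contact_cap fixes its value directly, overriding its dependence on vax_rate.
Substituting into the transmissibility equation gives transmissibility = 3*contact_cap - 9.
hospital_load becomes 6*contact_cap - 22.
Solve 6*contact_cap - 22 = 32: contact_cap = (32 + 22) / 6 = 9.

contact_cap = 9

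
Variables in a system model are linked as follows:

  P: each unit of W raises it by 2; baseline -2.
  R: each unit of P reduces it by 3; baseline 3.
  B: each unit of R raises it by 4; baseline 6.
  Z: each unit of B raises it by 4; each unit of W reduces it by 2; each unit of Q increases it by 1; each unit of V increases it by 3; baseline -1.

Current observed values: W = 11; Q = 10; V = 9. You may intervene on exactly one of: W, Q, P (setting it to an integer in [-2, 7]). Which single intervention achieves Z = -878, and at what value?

set Q = 6

Intervening on W: Z = -98*W + 204. Reaching -878 requires W = 541/49, not an integer.
Intervening on Q: with other inputs at their observed values, Z = Q - 884. Solving for -878 gives Q = 6, within [-2, 7].
Intervening on P: Z = -48*P + 86. Reaching -878 requires P = 241/12, not an integer.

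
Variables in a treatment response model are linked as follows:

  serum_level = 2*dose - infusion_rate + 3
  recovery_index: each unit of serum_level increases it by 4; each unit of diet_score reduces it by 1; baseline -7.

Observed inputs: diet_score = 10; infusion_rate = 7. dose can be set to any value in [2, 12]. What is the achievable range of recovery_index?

Substituting into the serum_level equation gives serum_level = 2*dose - 4.
Substituting into the recovery_index equation gives recovery_index = 8*dose - 33.
Linear in dose, so extremes are at the endpoints: dose = 2 gives recovery_index = -17; dose = 12 gives recovery_index = 63.

-17 to 63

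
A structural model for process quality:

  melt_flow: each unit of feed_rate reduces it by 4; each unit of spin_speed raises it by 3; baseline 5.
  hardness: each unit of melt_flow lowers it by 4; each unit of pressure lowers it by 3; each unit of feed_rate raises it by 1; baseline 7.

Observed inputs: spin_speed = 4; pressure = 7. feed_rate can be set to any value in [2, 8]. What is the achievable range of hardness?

Substituting into the melt_flow equation gives melt_flow = -4*feed_rate + 17.
hardness becomes 17*feed_rate - 82.
Linear in feed_rate, so extremes are at the endpoints: feed_rate = 2 gives hardness = -48; feed_rate = 8 gives hardness = 54.

-48 to 54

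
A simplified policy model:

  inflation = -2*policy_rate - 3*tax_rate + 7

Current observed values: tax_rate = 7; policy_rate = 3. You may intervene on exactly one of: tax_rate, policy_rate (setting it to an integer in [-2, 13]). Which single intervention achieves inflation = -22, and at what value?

set policy_rate = 4

Intervening on tax_rate: inflation = -3*tax_rate + 1. Reaching -22 requires tax_rate = 23/3, not an integer.
Intervening on policy_rate: with other inputs at their observed values, inflation = -2*policy_rate - 14. Solving for -22 gives policy_rate = 4, within [-2, 13].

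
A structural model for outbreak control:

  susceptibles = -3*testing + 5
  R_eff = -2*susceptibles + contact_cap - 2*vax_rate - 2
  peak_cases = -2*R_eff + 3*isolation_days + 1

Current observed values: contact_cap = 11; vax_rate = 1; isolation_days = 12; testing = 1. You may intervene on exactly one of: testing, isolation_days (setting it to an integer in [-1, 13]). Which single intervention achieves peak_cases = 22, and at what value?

set isolation_days = 9

Intervening on testing: peak_cases = -12*testing + 43. Reaching 22 requires testing = 7/4, not an integer.
Intervening on isolation_days: with other inputs at their observed values, peak_cases = 3*isolation_days - 5. Solving for 22 gives isolation_days = 9, within [-1, 13].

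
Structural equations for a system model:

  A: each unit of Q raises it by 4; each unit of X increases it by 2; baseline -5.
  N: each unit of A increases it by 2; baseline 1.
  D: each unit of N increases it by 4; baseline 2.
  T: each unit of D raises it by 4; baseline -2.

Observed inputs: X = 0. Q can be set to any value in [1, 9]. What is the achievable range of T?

-10 to 1014

Substituting into the A equation gives A = 4*Q - 5.
Substituting into the N equation gives N = 8*Q - 9.
This gives D = 32*Q - 34.
Substituting into the T equation gives T = 128*Q - 138.
Linear in Q, so extremes are at the endpoints: Q = 1 gives T = -10; Q = 9 gives T = 1014.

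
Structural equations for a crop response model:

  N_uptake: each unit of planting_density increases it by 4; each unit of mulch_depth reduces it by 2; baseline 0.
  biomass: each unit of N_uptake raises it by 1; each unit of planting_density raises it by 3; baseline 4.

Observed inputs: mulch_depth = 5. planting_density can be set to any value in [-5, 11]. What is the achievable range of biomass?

Substituting into the N_uptake equation gives N_uptake = 4*planting_density - 10.
This gives biomass = 7*planting_density - 6.
Linear in planting_density, so extremes are at the endpoints: planting_density = -5 gives biomass = -41; planting_density = 11 gives biomass = 71.

-41 to 71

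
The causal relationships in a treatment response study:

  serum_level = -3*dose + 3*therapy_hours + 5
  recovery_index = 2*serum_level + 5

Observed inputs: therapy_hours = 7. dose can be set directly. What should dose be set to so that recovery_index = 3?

dose = 9

Substituting into the serum_level equation gives serum_level = -3*dose + 26.
Substituting into the recovery_index equation gives recovery_index = -6*dose + 57.
Solve -6*dose + 57 = 3: dose = (3 - 57) / -6 = 9.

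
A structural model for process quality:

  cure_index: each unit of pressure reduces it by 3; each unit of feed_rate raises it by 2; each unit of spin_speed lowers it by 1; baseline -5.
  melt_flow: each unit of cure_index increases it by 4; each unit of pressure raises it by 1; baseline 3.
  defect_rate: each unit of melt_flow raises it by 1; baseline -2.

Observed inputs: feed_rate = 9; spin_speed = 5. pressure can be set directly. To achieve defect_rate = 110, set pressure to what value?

Substituting into the cure_index equation gives cure_index = -3*pressure + 8.
Substituting into the melt_flow equation gives melt_flow = -11*pressure + 35.
Substituting into the defect_rate equation gives defect_rate = -11*pressure + 33.
Solve -11*pressure + 33 = 110: pressure = (110 - 33) / -11 = -7.

pressure = -7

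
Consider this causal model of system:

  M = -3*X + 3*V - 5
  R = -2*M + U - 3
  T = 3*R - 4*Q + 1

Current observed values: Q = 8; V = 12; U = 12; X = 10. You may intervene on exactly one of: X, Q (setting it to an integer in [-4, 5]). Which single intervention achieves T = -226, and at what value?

set X = -2

Intervening on X: with other inputs at their observed values, T = 18*X - 190. Solving for -226 gives X = -2, within [-4, 5].
Intervening on Q: T = -4*Q + 22. Reaching -226 requires Q = 62, outside [-4, 5].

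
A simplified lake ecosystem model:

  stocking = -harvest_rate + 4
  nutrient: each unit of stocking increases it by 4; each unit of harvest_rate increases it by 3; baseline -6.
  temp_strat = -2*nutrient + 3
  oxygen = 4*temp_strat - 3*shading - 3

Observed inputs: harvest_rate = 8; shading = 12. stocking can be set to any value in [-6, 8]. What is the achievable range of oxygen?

Intervening on stocking fixes its value directly, overriding its dependence on harvest_rate.
Substituting into the nutrient equation gives nutrient = 4*stocking + 18.
So temp_strat = -8*stocking - 33.
This gives oxygen = -32*stocking - 171.
Linear in stocking, so extremes are at the endpoints: stocking = -6 gives oxygen = 21; stocking = 8 gives oxygen = -427.

-427 to 21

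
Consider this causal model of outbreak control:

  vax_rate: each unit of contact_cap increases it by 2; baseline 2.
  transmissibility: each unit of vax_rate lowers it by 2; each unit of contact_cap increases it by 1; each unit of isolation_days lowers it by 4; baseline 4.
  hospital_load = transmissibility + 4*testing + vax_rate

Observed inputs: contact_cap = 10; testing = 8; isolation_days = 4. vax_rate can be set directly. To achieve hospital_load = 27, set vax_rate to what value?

vax_rate = 3

Intervening on vax_rate fixes its value directly, overriding its dependence on contact_cap.
Substituting into the transmissibility equation gives transmissibility = -2*vax_rate - 2.
Substituting into the hospital_load equation gives hospital_load = -vax_rate + 30.
Solve -vax_rate + 30 = 27: vax_rate = (27 - 30) / -1 = 3.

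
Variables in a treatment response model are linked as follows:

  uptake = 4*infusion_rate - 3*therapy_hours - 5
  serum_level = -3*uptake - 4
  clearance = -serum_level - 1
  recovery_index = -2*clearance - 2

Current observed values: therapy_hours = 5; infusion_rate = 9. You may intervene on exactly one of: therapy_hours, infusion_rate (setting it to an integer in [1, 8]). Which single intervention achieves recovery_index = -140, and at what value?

set therapy_hours = 3

Intervening on therapy_hours: with other inputs at their observed values, recovery_index = 18*therapy_hours - 194. Solving for -140 gives therapy_hours = 3, within [1, 8].
Intervening on infusion_rate: recovery_index = -24*infusion_rate + 112. Reaching -140 requires infusion_rate = 21/2, not an integer.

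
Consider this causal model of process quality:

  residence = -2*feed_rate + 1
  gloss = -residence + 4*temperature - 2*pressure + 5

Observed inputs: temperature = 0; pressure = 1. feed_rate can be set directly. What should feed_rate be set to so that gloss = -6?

feed_rate = -4

Substituting into the gloss equation gives gloss = 2*feed_rate + 2.
Solve 2*feed_rate + 2 = -6: feed_rate = (-6 - 2) / 2 = -4.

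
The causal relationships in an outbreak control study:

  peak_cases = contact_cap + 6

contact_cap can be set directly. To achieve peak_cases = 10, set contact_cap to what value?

contact_cap = 4

Solve contact_cap + 6 = 10: contact_cap = (10 - 6) / 1 = 4.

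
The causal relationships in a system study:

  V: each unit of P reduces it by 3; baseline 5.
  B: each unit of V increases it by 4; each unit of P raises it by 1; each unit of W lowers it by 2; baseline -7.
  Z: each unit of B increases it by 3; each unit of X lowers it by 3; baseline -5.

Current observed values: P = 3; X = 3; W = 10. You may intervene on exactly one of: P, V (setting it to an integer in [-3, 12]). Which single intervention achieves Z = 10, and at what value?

Intervening on P: Z = -33*P - 35. Reaching 10 requires P = -15/11, not an integer.
Intervening on V: with other inputs at their observed values, Z = 12*V - 86. Solving for 10 gives V = 8, within [-3, 12].

set V = 8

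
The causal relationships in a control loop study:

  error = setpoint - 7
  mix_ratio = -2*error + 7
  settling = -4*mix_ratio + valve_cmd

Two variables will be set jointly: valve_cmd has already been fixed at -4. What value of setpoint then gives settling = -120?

setpoint = -4

With valve_cmd held at -4:
Substituting into the mix_ratio equation gives mix_ratio = -2*setpoint + 21.
So settling = 8*setpoint - 88.
Solve 8*setpoint - 88 = -120: setpoint = (-120 + 88) / 8 = -4.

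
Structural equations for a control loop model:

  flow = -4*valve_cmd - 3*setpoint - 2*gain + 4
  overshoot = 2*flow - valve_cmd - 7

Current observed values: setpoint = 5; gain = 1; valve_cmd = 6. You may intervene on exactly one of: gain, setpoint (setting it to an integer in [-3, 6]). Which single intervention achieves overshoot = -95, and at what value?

Intervening on gain: with other inputs at their observed values, overshoot = -4*gain - 83. Solving for -95 gives gain = 3, within [-3, 6].
Intervening on setpoint: overshoot = -6*setpoint - 57. Reaching -95 requires setpoint = 19/3, not an integer.

set gain = 3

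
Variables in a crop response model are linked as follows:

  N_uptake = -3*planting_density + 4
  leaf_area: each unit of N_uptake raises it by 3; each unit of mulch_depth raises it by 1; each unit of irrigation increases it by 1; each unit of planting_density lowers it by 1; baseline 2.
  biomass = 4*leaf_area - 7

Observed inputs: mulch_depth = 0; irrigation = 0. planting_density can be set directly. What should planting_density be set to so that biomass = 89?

Substituting into the leaf_area equation gives leaf_area = -10*planting_density + 14.
Substituting into the biomass equation gives biomass = -40*planting_density + 49.
Solve -40*planting_density + 49 = 89: planting_density = (89 - 49) / -40 = -1.

planting_density = -1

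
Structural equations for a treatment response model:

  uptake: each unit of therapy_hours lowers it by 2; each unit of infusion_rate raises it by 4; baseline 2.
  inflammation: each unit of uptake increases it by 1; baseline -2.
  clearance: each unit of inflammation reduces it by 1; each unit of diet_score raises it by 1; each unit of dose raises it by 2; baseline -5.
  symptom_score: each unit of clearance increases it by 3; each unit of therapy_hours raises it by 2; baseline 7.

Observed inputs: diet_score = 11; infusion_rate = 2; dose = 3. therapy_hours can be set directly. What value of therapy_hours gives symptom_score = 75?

Substituting into the uptake equation gives uptake = -2*therapy_hours + 10.
Substituting into the inflammation equation gives inflammation = -2*therapy_hours + 8.
Substituting into the clearance equation gives clearance = 2*therapy_hours + 4.
Substituting into the symptom_score equation gives symptom_score = 8*therapy_hours + 19.
Solve 8*therapy_hours + 19 = 75: therapy_hours = (75 - 19) / 8 = 7.

therapy_hours = 7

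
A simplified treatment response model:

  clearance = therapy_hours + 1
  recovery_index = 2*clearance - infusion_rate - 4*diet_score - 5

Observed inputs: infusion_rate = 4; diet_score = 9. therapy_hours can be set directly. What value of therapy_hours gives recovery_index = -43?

therapy_hours = 0

Substituting into the recovery_index equation gives recovery_index = 2*therapy_hours - 43.
Solve 2*therapy_hours - 43 = -43: therapy_hours = (-43 + 43) / 2 = 0.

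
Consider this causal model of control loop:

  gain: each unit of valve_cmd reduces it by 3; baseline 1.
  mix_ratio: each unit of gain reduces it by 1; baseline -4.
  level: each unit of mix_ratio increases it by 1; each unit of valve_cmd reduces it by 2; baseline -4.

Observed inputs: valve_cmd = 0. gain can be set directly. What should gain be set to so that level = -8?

Intervening on gain fixes its value directly, overriding its dependence on valve_cmd.
Substituting into the level equation gives level = -gain - 8.
Solve -gain - 8 = -8: gain = (-8 + 8) / -1 = 0.

gain = 0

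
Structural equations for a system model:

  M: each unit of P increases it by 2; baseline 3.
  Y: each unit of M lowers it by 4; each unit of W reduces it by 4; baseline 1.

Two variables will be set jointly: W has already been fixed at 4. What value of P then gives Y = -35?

P = 1

With W held at 4:
Substituting into the Y equation gives Y = -8*P - 27.
Solve -8*P - 27 = -35: P = (-35 + 27) / -8 = 1.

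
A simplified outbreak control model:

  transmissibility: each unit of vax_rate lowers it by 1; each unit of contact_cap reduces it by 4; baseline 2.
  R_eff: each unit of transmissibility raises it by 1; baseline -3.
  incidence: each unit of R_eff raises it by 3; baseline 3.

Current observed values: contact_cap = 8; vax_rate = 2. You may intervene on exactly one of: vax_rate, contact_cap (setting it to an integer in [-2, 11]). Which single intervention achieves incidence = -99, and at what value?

Intervening on vax_rate: with other inputs at their observed values, incidence = -3*vax_rate - 96. Solving for -99 gives vax_rate = 1, within [-2, 11].
Intervening on contact_cap: incidence = -12*contact_cap - 6. Reaching -99 requires contact_cap = 31/4, not an integer.

set vax_rate = 1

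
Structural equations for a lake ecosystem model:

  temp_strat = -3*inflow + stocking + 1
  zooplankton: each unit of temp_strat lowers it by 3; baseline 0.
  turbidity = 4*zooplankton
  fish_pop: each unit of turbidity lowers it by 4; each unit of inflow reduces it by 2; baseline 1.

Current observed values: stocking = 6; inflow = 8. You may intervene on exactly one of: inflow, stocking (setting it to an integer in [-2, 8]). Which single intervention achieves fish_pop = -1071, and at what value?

set stocking = 1

Intervening on inflow: fish_pop = -146*inflow + 337. Reaching -1071 requires inflow = 704/73, not an integer.
Intervening on stocking: with other inputs at their observed values, fish_pop = 48*stocking - 1119. Solving for -1071 gives stocking = 1, within [-2, 8].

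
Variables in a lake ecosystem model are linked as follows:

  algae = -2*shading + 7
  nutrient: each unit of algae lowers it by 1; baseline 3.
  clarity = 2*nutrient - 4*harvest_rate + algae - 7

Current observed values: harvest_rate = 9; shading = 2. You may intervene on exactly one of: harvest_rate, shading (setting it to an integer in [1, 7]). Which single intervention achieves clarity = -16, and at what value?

set harvest_rate = 3

Intervening on harvest_rate: with other inputs at their observed values, clarity = -4*harvest_rate - 4. Solving for -16 gives harvest_rate = 3, within [1, 7].
Intervening on shading: clarity = 2*shading - 44. Reaching -16 requires shading = 14, outside [1, 7].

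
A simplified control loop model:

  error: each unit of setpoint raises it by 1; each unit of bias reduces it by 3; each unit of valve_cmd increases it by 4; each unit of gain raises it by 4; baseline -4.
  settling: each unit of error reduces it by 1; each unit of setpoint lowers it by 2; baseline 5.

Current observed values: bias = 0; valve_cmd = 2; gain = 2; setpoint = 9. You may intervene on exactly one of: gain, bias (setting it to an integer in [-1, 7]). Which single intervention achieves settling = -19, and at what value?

Intervening on gain: settling = -4*gain - 26. Reaching -19 requires gain = -7/4, not an integer.
Intervening on bias: with other inputs at their observed values, settling = 3*bias - 34. Solving for -19 gives bias = 5, within [-1, 7].

set bias = 5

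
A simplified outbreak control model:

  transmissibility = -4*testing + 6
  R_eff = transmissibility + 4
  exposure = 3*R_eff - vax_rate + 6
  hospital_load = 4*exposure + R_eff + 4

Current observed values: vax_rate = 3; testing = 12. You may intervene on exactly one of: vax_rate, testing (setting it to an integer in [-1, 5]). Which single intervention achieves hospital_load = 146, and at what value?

Intervening on vax_rate: hospital_load = -4*vax_rate - 466. Reaching 146 requires vax_rate = -153, outside [-1, 5].
Intervening on testing: with other inputs at their observed values, hospital_load = -52*testing + 146. Solving for 146 gives testing = 0, within [-1, 5].

set testing = 0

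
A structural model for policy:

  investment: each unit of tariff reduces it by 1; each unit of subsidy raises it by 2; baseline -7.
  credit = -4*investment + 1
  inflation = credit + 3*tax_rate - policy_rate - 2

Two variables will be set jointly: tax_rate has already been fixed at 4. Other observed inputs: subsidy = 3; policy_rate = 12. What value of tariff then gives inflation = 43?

tariff = 10

With tax_rate held at 4:
Substituting into the investment equation gives investment = -tariff - 1.
credit becomes 4*tariff + 5.
This gives inflation = 4*tariff + 3.
Solve 4*tariff + 3 = 43: tariff = (43 - 3) / 4 = 10.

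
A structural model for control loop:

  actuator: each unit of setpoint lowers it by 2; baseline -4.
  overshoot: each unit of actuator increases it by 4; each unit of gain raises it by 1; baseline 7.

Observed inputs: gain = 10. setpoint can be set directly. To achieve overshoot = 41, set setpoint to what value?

setpoint = -5

Substituting into the overshoot equation gives overshoot = -8*setpoint + 1.
Solve -8*setpoint + 1 = 41: setpoint = (41 - 1) / -8 = -5.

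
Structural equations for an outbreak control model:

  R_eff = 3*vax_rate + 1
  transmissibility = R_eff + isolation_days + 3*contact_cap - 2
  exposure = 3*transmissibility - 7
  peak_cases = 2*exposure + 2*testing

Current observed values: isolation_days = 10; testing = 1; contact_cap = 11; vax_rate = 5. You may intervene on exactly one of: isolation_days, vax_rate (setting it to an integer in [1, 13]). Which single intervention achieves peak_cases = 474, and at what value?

set vax_rate = 13

Intervening on isolation_days: peak_cases = 6*isolation_days + 270. Reaching 474 requires isolation_days = 34, outside [1, 13].
Intervening on vax_rate: with other inputs at their observed values, peak_cases = 18*vax_rate + 240. Solving for 474 gives vax_rate = 13, within [1, 13].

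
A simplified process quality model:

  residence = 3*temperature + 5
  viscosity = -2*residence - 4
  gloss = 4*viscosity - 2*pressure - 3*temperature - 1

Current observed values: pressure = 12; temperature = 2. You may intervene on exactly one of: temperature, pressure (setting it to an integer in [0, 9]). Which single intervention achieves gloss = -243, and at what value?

Intervening on temperature: with other inputs at their observed values, gloss = -27*temperature - 81. Solving for -243 gives temperature = 6, within [0, 9].
Intervening on pressure: gloss = -2*pressure - 111. Reaching -243 requires pressure = 66, outside [0, 9].

set temperature = 6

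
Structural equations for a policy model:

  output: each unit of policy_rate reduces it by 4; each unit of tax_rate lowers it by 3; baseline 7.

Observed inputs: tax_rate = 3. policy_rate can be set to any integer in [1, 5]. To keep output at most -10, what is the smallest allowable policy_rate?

policy_rate = 2

Substituting into the output equation gives output = -4*policy_rate - 2.
Require -4*policy_rate - 2 ≤ -10, so policy_rate ≥ 2.
The smallest integer in [1, 5] satisfying this is 2.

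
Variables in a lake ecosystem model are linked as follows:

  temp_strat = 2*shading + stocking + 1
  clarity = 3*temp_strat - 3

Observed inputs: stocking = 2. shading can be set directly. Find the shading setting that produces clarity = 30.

Substituting into the temp_strat equation gives temp_strat = 2*shading + 3.
Substituting into the clarity equation gives clarity = 6*shading + 6.
Solve 6*shading + 6 = 30: shading = (30 - 6) / 6 = 4.

shading = 4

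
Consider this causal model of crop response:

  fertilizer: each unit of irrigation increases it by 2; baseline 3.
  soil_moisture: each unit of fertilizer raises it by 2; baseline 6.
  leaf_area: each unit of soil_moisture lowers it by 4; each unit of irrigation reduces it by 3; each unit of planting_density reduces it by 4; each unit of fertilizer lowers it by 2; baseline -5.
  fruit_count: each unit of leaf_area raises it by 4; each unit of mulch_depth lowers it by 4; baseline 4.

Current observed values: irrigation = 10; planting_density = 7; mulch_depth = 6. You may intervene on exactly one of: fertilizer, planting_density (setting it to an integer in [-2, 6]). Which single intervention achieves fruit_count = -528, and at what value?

set fertilizer = 4

Intervening on fertilizer: with other inputs at their observed values, fruit_count = -40*fertilizer - 368. Solving for -528 gives fertilizer = 4, within [-2, 6].
Intervening on planting_density: fruit_count = -16*planting_density - 1176. Reaching -528 requires planting_density = -81/2, not an integer.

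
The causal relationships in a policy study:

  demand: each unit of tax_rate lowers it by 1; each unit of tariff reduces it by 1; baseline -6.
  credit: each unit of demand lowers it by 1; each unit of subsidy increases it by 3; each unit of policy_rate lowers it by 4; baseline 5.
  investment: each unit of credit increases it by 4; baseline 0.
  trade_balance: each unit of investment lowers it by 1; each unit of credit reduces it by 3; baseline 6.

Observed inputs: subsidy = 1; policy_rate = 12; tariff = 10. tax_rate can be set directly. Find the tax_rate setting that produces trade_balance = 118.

tax_rate = 8

Substituting into the demand equation gives demand = -tax_rate - 16.
credit becomes tax_rate - 24.
Substituting into the investment equation gives investment = 4*tax_rate - 96.
Substituting into the trade_balance equation gives trade_balance = -7*tax_rate + 174.
Solve -7*tax_rate + 174 = 118: tax_rate = (118 - 174) / -7 = 8.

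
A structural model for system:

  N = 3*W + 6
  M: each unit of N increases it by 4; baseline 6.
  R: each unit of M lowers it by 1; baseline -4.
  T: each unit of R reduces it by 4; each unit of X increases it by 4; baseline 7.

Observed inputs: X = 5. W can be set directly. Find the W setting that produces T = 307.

W = 3

Substituting into the M equation gives M = 12*W + 30.
This gives R = -12*W - 34.
So T = 48*W + 163.
Solve 48*W + 163 = 307: W = (307 - 163) / 48 = 3.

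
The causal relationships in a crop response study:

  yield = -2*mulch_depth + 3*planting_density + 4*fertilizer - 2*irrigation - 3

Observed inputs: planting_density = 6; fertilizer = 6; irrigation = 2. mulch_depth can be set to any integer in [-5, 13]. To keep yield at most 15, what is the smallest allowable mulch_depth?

Substituting into the yield equation gives yield = -2*mulch_depth + 35.
Require -2*mulch_depth + 35 ≤ 15, so mulch_depth ≥ 10.
The smallest integer in [-5, 13] satisfying this is 10.

mulch_depth = 10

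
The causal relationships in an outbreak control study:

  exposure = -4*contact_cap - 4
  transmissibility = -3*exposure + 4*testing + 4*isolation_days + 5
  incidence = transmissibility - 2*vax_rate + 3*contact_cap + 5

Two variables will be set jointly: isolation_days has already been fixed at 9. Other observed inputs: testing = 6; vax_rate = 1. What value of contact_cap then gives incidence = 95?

With isolation_days held at 9:
Substituting into the transmissibility equation gives transmissibility = 12*contact_cap + 77.
Substituting into the incidence equation gives incidence = 15*contact_cap + 80.
Solve 15*contact_cap + 80 = 95: contact_cap = (95 - 80) / 15 = 1.

contact_cap = 1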